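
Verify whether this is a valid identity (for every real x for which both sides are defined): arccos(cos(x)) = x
No, this is NOT an identity.

Claim: arccos(cos(x)) = x.
Test a specific point where both sides are defined: x = -π/4.
LHS = arccos(cos(x)) ≈ 0.7854
RHS = x ≈ -0.7854
Since 0.7854 ≠ -0.7854, the equation fails at this point, so it cannot hold for every real x for which both sides are defined.
arccos only returns values in [0, π], so arccos(cos(x)) = x holds only for x in that interval, not for all real x.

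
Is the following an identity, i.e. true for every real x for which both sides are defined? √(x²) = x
Claim: √(x²) = x.
Test a specific point where both sides are defined: x = -2.
LHS = √(x²) ≈ 2.0000
RHS = x ≈ -2.0000
Since 2.0000 ≠ -2.0000, the equation fails at this point, so it cannot hold for every real x for which both sides are defined.
√(x²) = |x|, which differs from x whenever x < 0 (both sides are defined for every real x).

Conclusion: No, this is NOT an identity.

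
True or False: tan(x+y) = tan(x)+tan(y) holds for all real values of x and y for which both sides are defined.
Claim: tan(x+y) = tan(x)+tan(y).
Test a specific point where both sides are defined: x = π/6, y = π/6.
LHS = tan(x+y) ≈ 1.7321
RHS = tan(x)+tan(y) ≈ 1.1547
Since 1.7321 ≠ 1.1547, the equation fails at this point, so it cannot hold for all real values of x and y for which both sides are defined.
The correct formula is tan(x+y) = (tan(x) + tan(y))/(1 - tan(x)tan(y)).

Conclusion: False.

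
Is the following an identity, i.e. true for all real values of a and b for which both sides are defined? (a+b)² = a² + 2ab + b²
Yes, this is an identity.

Claim: (a+b)² = a² + 2ab + b².
Reasoning: Expand: (a+b)² = (a+b)(a+b) = a·a + a·b + b·a + b·b = a² + 2ab + b².
So the two sides agree for all real values of a and b for which both sides are defined.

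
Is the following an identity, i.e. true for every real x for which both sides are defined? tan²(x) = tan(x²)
Claim: tan²(x) = tan(x²).
Test a specific point where both sides are defined: x = π/6.
LHS = tan²(x) ≈ 0.3333
RHS = tan(x²) ≈ 0.2812
Since 0.3333 ≠ 0.2812, the equation fails at this point, so it cannot hold for every real x for which both sides are defined.
tan²(x) means (tan x)², squaring the output; tan(x²) squares the input. These are different functions.

Conclusion: No, this is NOT an identity.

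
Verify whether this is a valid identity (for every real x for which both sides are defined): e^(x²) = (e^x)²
No, this is NOT an identity.

Claim: e^(x²) = (e^x)².
Test a specific point where both sides are defined: x = 3/2.
LHS = e^(x²) ≈ 9.4877
RHS = (e^x)² ≈ 20.0855
Since 9.4877 ≠ 20.0855, the equation fails at this point, so it cannot hold for every real x for which both sides are defined.
(e^x)² = e^(2x), and 2x ≠ x² in general.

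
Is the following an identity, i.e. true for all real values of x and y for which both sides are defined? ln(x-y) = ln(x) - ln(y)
Claim: ln(x-y) = ln(x) - ln(y).
Test a specific point where both sides are defined: x = 3, y = 1.
LHS = ln(x-y) ≈ 0.6931
RHS = ln(x) - ln(y) ≈ 1.0986
Since 0.6931 ≠ 1.0986, the equation fails at this point, so it cannot hold for all real values of x and y for which both sides are defined.
ln(x) - ln(y) = ln(x/y), not ln(x-y).

Conclusion: No, this is NOT an identity.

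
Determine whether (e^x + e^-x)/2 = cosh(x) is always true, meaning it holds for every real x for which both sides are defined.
Claim: (e^x + e^-x)/2 = cosh(x).
Reasoning: This is exactly the definition of the hyperbolic cosine: cosh(x) := (e^x + e^-x)/2.
So the two sides agree for every real x for which both sides are defined.

Conclusion: Yes, this is an identity.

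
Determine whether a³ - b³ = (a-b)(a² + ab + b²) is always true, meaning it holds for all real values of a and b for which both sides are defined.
Claim: a³ - b³ = (a-b)(a² + ab + b²).
Reasoning: Expand the right side: (a-b)(a² + ab + b²) = a³ + a²b + ab² - a²b - ab² - b³ = a³ - b³ (the middle terms cancel in pairs).
So the two sides agree for all real values of a and b for which both sides are defined.

Conclusion: Yes, this is an identity.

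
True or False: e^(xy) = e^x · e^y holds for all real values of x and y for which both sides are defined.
False.

Claim: e^(xy) = e^x · e^y.
Test a specific point where both sides are defined: x = 4, y = -2.
LHS = e^(xy) ≈ 0.0003
RHS = e^x · e^y ≈ 7.3891
Since 0.0003 ≠ 7.3891, the equation fails at this point, so it cannot hold for all real values of x and y for which both sides are defined.
e^x · e^y = e^(x+y), not e^(xy).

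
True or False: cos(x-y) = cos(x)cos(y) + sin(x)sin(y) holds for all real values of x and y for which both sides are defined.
Claim: cos(x-y) = cos(x)cos(y) + sin(x)sin(y).
Reasoning: Replace y by -y in cos(x+y) = cos(x)cos(y) - sin(x)sin(y) and use cos(-y) = cos(y), sin(-y) = -sin(y): cos(x-y) = cos(x)cos(y) + sin(x)sin(y).
So the two sides agree for all real values of x and y for which both sides are defined.

Conclusion: True.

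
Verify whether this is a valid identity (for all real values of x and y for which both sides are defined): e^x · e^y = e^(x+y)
Claim: e^x · e^y = e^(x+y).
Reasoning: This is the law of exponents for a common base: multiplying powers adds exponents. E.g. from the series, (Σ x^j/j!)(Σ y^k/k!) = Σ_m (Σ_{j+k=m} x^j y^k/(j!k!)) = Σ_m (x+y)^m/m! by the binomial theorem.
So the two sides agree for all real values of x and y for which both sides are defined.

Conclusion: Yes, this is an identity.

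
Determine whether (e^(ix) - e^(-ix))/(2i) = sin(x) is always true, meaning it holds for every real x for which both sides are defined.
Yes, this is an identity.

Claim: (e^(ix) - e^(-ix))/(2i) = sin(x).
Reasoning: By Euler's formula e^(ix) = cos(x) + i·sin(x) and e^(-ix) = cos(x) - i·sin(x). Subtracting cancels the cosine terms: e^(ix) - e^(-ix) = 2i·sin(x); divide by 2i.
So the two sides agree for every real x for which both sides are defined.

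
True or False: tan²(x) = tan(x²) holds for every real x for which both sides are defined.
False.

Claim: tan²(x) = tan(x²).
Test a specific point where both sides are defined: x = π.
LHS = tan²(x) ≈ 0.0000
RHS = tan(x²) ≈ 0.4767
Since 0.0000 ≠ 0.4767, the equation fails at this point, so it cannot hold for every real x for which both sides are defined.
tan²(x) means (tan x)², squaring the output; tan(x²) squares the input. These are different functions.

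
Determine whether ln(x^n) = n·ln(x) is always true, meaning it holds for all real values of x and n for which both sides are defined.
Yes, this is an identity.

Claim: ln(x^n) = n·ln(x).
Reasoning: The right side requires x > 0. For x > 0, x^n = (e^(ln x))^n = e^(n·ln x), so taking ln of both sides gives ln(x^n) = n·ln(x).
So the two sides agree for all real values of x and n for which both sides are defined.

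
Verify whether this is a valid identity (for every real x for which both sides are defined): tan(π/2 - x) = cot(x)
Yes, this is an identity.

Claim: tan(π/2 - x) = cot(x).
Reasoning: tan(π/2 - x) = sin(π/2 - x)/cos(π/2 - x) = cos(x)/sin(x) = cot(x), using the cofunction identities sin(π/2 - x) = cos(x) and cos(π/2 - x) = sin(x).
So the two sides agree for every real x for which both sides are defined.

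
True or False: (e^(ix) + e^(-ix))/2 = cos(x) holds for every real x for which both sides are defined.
True.

Claim: (e^(ix) + e^(-ix))/2 = cos(x).
Reasoning: By Euler's formula e^(ix) = cos(x) + i·sin(x) and e^(-ix) = cos(x) - i·sin(x). Adding cancels the sine terms: e^(ix) + e^(-ix) = 2cos(x); divide by 2.
So the two sides agree for every real x for which both sides are defined.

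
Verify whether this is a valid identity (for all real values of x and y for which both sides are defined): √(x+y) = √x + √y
Claim: √(x+y) = √x + √y.
Test a specific point where both sides are defined: x = 1/2, y = 2.
LHS = √(x+y) ≈ 1.5811
RHS = √x + √y ≈ 2.1213
Since 1.5811 ≠ 2.1213, the equation fails at this point, so it cannot hold for all real values of x and y for which both sides are defined.
Squaring the right side gives x + 2√(xy) + y, not x + y.

Conclusion: No, this is NOT an identity.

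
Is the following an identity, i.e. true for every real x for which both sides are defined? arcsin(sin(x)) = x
Claim: arcsin(sin(x)) = x.
Test a specific point where both sides are defined: x = π.
LHS = arcsin(sin(x)) ≈ 0.0000
RHS = x ≈ 3.1416
Since 0.0000 ≠ 3.1416, the equation fails at this point, so it cannot hold for every real x for which both sides are defined.
arcsin only returns values in [-π/2, π/2], so arcsin(sin(x)) = x holds only for x in that interval, not for all real x.

Conclusion: No, this is NOT an identity.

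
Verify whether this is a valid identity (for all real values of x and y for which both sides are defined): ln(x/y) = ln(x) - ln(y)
Claim: ln(x/y) = ln(x) - ln(y).
Reasoning: Both sides are simultaneously defined only when x, y > 0. Write x = e^p, y = e^q. Then x/y = e^(p-q), so ln(x/y) = p - q = ln(x) - ln(y).
So the two sides agree for all real values of x and y for which both sides are defined.

Conclusion: Yes, this is an identity.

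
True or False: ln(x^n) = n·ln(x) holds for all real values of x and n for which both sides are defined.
Claim: ln(x^n) = n·ln(x).
Reasoning: The right side requires x > 0. For x > 0, x^n = (e^(ln x))^n = e^(n·ln x), so taking ln of both sides gives ln(x^n) = n·ln(x).
So the two sides agree for all real values of x and n for which both sides are defined.

Conclusion: True.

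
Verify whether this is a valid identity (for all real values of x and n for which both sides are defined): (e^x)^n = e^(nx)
Claim: (e^x)^n = e^(nx).
Reasoning: e^x is a positive real number, and for a positive base B and real exponent n, B^n = e^(n·ln B). With B = e^x, ln B = x, so (e^x)^n = e^(n·x).
So the two sides agree for all real values of x and n for which both sides are defined.

Conclusion: Yes, this is an identity.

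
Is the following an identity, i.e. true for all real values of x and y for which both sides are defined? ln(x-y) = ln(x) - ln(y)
No, this is NOT an identity.

Claim: ln(x-y) = ln(x) - ln(y).
Test a specific point where both sides are defined: x = 4, y = 3/2.
LHS = ln(x-y) ≈ 0.9163
RHS = ln(x) - ln(y) ≈ 0.9808
Since 0.9163 ≠ 0.9808, the equation fails at this point, so it cannot hold for all real values of x and y for which both sides are defined.
ln(x) - ln(y) = ln(x/y), not ln(x-y).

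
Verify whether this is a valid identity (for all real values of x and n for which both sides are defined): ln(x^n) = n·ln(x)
Yes, this is an identity.

Claim: ln(x^n) = n·ln(x).
Reasoning: The right side requires x > 0. For x > 0, x^n = (e^(ln x))^n = e^(n·ln x), so taking ln of both sides gives ln(x^n) = n·ln(x).
So the two sides agree for all real values of x and n for which both sides are defined.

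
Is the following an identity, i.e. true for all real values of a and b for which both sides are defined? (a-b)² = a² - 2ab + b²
Yes, this is an identity.

Claim: (a-b)² = a² - 2ab + b².
Reasoning: Expand: (a-b)² = (a-b)(a-b) = a·a - a·b - b·a + b·b = a² - 2ab + b².
So the two sides agree for all real values of a and b for which both sides are defined.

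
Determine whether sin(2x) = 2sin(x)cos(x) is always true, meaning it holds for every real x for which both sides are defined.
Claim: sin(2x) = 2sin(x)cos(x).
Reasoning: Put y = x in the addition formula sin(x+y) = sin(x)cos(y) + cos(x)sin(y): sin(2x) = sin(x)cos(x) + cos(x)sin(x) = 2sin(x)cos(x).
So the two sides agree for every real x for which both sides are defined.

Conclusion: Yes, this is an identity.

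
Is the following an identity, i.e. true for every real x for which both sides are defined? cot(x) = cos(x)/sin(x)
Claim: cot(x) = cos(x)/sin(x).
Reasoning: cot(x) is defined as 1/tan(x) = 1/(sin(x)/cos(x)) = cos(x)/sin(x), wherever sin(x) ≠ 0.
So the two sides agree for every real x for which both sides are defined.

Conclusion: Yes, this is an identity.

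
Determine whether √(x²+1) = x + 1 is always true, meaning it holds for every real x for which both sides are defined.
Claim: √(x²+1) = x + 1.
Test a specific point where both sides are defined: x = 2.
LHS = √(x²+1) ≈ 2.2361
RHS = x + 1 ≈ 3.0000
Since 2.2361 ≠ 3.0000, the equation fails at this point, so it cannot hold for every real x for which both sides are defined.
(x+1)² = x² + 2x + 1 ≠ x² + 1 unless x = 0.

Conclusion: No, this is NOT an identity.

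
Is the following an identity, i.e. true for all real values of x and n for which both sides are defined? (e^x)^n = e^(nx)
Yes, this is an identity.

Claim: (e^x)^n = e^(nx).
Reasoning: e^x is a positive real number, and for a positive base B and real exponent n, B^n = e^(n·ln B). With B = e^x, ln B = x, so (e^x)^n = e^(n·x).
So the two sides agree for all real values of x and n for which both sides are defined.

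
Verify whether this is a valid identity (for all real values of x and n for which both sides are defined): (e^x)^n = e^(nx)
Yes, this is an identity.

Claim: (e^x)^n = e^(nx).
Reasoning: e^x is a positive real number, and for a positive base B and real exponent n, B^n = e^(n·ln B). With B = e^x, ln B = x, so (e^x)^n = e^(n·x).
So the two sides agree for all real values of x and n for which both sides are defined.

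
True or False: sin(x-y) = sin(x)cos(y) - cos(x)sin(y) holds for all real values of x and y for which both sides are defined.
True.

Claim: sin(x-y) = sin(x)cos(y) - cos(x)sin(y).
Reasoning: Replace y by -y in sin(x+y) = sin(x)cos(y) + cos(x)sin(y) and use cos(-y) = cos(y), sin(-y) = -sin(y): sin(x-y) = sin(x)cos(y) - cos(x)sin(y).
So the two sides agree for all real values of x and y for which both sides are defined.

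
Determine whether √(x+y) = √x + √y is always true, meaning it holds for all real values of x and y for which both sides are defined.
Claim: √(x+y) = √x + √y.
Test a specific point where both sides are defined: x = 2, y = 4.
LHS = √(x+y) ≈ 2.4495
RHS = √x + √y ≈ 3.4142
Since 2.4495 ≠ 3.4142, the equation fails at this point, so it cannot hold for all real values of x and y for which both sides are defined.
Squaring the right side gives x + 2√(xy) + y, not x + y.

Conclusion: No, this is NOT an identity.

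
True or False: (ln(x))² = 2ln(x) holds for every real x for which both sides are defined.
Claim: (ln(x))² = 2ln(x).
Test a specific point where both sides are defined: x = 1/2.
LHS = (ln(x))² ≈ 0.4805
RHS = 2ln(x) ≈ -1.3863
Since 0.4805 ≠ -1.3863, the equation fails at this point, so it cannot hold for every real x for which both sides are defined.
2ln(x) equals ln(x²), which is not the same as (ln x)².

Conclusion: False.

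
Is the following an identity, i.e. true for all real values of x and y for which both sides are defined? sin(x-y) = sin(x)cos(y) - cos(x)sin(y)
Yes, this is an identity.

Claim: sin(x-y) = sin(x)cos(y) - cos(x)sin(y).
Reasoning: Replace y by -y in sin(x+y) = sin(x)cos(y) + cos(x)sin(y) and use cos(-y) = cos(y), sin(-y) = -sin(y): sin(x-y) = sin(x)cos(y) - cos(x)sin(y).
So the two sides agree for all real values of x and y for which both sides are defined.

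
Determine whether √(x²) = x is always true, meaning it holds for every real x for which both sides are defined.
Claim: √(x²) = x.
Test a specific point where both sides are defined: x = -3.
LHS = √(x²) ≈ 3.0000
RHS = x ≈ -3.0000
Since 3.0000 ≠ -3.0000, the equation fails at this point, so it cannot hold for every real x for which both sides are defined.
√(x²) = |x|, which differs from x whenever x < 0 (both sides are defined for every real x).

Conclusion: No, this is NOT an identity.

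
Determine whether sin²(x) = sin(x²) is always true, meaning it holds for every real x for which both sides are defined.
No, this is NOT an identity.

Claim: sin²(x) = sin(x²).
Test a specific point where both sides are defined: x = 3π/4.
LHS = sin²(x) ≈ 0.5000
RHS = sin(x²) ≈ -0.6680
Since 0.5000 ≠ -0.6680, the equation fails at this point, so it cannot hold for every real x for which both sides are defined.
sin²(x) means (sin x)², squaring the output; sin(x²) squares the input. These are different functions.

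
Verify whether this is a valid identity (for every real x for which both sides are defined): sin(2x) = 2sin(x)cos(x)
Yes, this is an identity.

Claim: sin(2x) = 2sin(x)cos(x).
Reasoning: Put y = x in the addition formula sin(x+y) = sin(x)cos(y) + cos(x)sin(y): sin(2x) = sin(x)cos(x) + cos(x)sin(x) = 2sin(x)cos(x).
So the two sides agree for every real x for which both sides are defined.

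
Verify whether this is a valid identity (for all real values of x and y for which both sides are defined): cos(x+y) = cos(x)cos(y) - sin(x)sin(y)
Yes, this is an identity.

Claim: cos(x+y) = cos(x)cos(y) - sin(x)sin(y).
Reasoning: By Euler's formula e^(i(x+y)) = e^(ix)·e^(iy) = (cos x + i·sin x)(cos y + i·sin y). The real part of the left side is cos(x+y); the real part of the product is cos(x)cos(y) - sin(x)sin(y) (since i·i = -1).
So the two sides agree for all real values of x and y for which both sides are defined.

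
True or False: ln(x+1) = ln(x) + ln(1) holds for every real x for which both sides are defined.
Claim: ln(x+1) = ln(x) + ln(1).
Test a specific point where both sides are defined: x = 1/2.
LHS = ln(x+1) ≈ 0.4055
RHS = ln(x) + ln(1) ≈ -0.6931
Since 0.4055 ≠ -0.6931, the equation fails at this point, so it cannot hold for every real x for which both sides are defined.
ln(1) = 0, so the right side is just ln(x), which differs from ln(x+1).

Conclusion: False.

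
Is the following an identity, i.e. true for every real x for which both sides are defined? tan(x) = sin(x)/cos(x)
Yes, this is an identity.

Claim: tan(x) = sin(x)/cos(x).
Reasoning: For an angle x whose terminal point on the unit circle is (cos x, sin x), tan(x) is defined as the ratio (second coordinate)/(first coordinate) = sin(x)/cos(x), wherever cos(x) ≠ 0.
So the two sides agree for every real x for which both sides are defined.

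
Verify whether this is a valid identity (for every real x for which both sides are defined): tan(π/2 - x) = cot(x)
Yes, this is an identity.

Claim: tan(π/2 - x) = cot(x).
Reasoning: tan(π/2 - x) = sin(π/2 - x)/cos(π/2 - x) = cos(x)/sin(x) = cot(x), using the cofunction identities sin(π/2 - x) = cos(x) and cos(π/2 - x) = sin(x).
So the two sides agree for every real x for which both sides are defined.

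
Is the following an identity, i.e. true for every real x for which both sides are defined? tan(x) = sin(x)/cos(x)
Yes, this is an identity.

Claim: tan(x) = sin(x)/cos(x).
Reasoning: For an angle x whose terminal point on the unit circle is (cos x, sin x), tan(x) is defined as the ratio (second coordinate)/(first coordinate) = sin(x)/cos(x), wherever cos(x) ≠ 0.
So the two sides agree for every real x for which both sides are defined.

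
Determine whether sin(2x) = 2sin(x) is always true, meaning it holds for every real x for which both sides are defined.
Claim: sin(2x) = 2sin(x).
Test a specific point where both sides are defined: x = π/4.
LHS = sin(2x) ≈ 1.0000
RHS = 2sin(x) ≈ 1.4142
Since 1.0000 ≠ 1.4142, the equation fails at this point, so it cannot hold for every real x for which both sides are defined.
The correct double-angle formula is sin(2x) = 2sin(x)cos(x).

Conclusion: No, this is NOT an identity.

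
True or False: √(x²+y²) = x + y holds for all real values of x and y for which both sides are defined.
False.

Claim: √(x²+y²) = x + y.
Test a specific point where both sides are defined: x = 2, y = -1.
LHS = √(x²+y²) ≈ 2.2361
RHS = x + y ≈ 1.0000
Since 2.2361 ≠ 1.0000, the equation fails at this point, so it cannot hold for all real values of x and y for which both sides are defined.
(x+y)² = x² + 2xy + y², not x² + y², so the square root does not split this way.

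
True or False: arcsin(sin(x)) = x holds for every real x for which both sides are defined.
False.

Claim: arcsin(sin(x)) = x.
Test a specific point where both sides are defined: x = π.
LHS = arcsin(sin(x)) ≈ 0.0000
RHS = x ≈ 3.1416
Since 0.0000 ≠ 3.1416, the equation fails at this point, so it cannot hold for every real x for which both sides are defined.
arcsin only returns values in [-π/2, π/2], so arcsin(sin(x)) = x holds only for x in that interval, not for all real x.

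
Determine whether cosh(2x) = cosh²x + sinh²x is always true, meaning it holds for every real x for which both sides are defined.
Yes, this is an identity.

Claim: cosh(2x) = cosh²x + sinh²x.
Reasoning: cosh²x = (e^(2x) + 2 + e^(-2x))/4 and sinh²x = (e^(2x) - 2 + e^(-2x))/4. Adding gives (2e^(2x) + 2e^(-2x))/4 = (e^(2x) + e^(-2x))/2 = cosh(2x).
So the two sides agree for every real x for which both sides are defined.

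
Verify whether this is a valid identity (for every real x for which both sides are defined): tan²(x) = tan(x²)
No, this is NOT an identity.

Claim: tan²(x) = tan(x²).
Test a specific point where both sides are defined: x = -π/4.
LHS = tan²(x) ≈ 1.0000
RHS = tan(x²) ≈ 0.7092
Since 1.0000 ≠ 0.7092, the equation fails at this point, so it cannot hold for every real x for which both sides are defined.
tan²(x) means (tan x)², squaring the output; tan(x²) squares the input. These are different functions.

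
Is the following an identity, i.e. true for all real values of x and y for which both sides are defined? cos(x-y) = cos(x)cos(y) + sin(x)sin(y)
Yes, this is an identity.

Claim: cos(x-y) = cos(x)cos(y) + sin(x)sin(y).
Reasoning: Replace y by -y in cos(x+y) = cos(x)cos(y) - sin(x)sin(y) and use cos(-y) = cos(y), sin(-y) = -sin(y): cos(x-y) = cos(x)cos(y) + sin(x)sin(y).
So the two sides agree for all real values of x and y for which both sides are defined.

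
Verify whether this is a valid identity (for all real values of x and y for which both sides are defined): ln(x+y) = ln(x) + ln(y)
Claim: ln(x+y) = ln(x) + ln(y).
Test a specific point where both sides are defined: x = 1/2, y = 1/2.
LHS = ln(x+y) ≈ 0.0000
RHS = ln(x) + ln(y) ≈ -1.3863
Since 0.0000 ≠ -1.3863, the equation fails at this point, so it cannot hold for all real values of x and y for which both sides are defined.
ln(x) + ln(y) = ln(xy), not ln(x+y).

Conclusion: No, this is NOT an identity.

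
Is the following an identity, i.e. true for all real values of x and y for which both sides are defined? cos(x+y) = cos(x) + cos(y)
No, this is NOT an identity.

Claim: cos(x+y) = cos(x) + cos(y).
Test a specific point where both sides are defined: x = -π/2, y = -π/3.
LHS = cos(x+y) ≈ -0.8660
RHS = cos(x) + cos(y) ≈ 0.5000
Since -0.8660 ≠ 0.5000, the equation fails at this point, so it cannot hold for all real values of x and y for which both sides are defined.
The correct expansion is cos(x+y) = cos(x)cos(y) - sin(x)sin(y); cosine is not additive.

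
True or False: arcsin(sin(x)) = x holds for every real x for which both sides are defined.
Claim: arcsin(sin(x)) = x.
Test a specific point where both sides are defined: x = π.
LHS = arcsin(sin(x)) ≈ 0.0000
RHS = x ≈ 3.1416
Since 0.0000 ≠ 3.1416, the equation fails at this point, so it cannot hold for every real x for which both sides are defined.
arcsin only returns values in [-π/2, π/2], so arcsin(sin(x)) = x holds only for x in that interval, not for all real x.

Conclusion: False.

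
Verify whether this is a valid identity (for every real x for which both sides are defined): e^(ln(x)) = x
Yes, this is an identity.

Claim: e^(ln(x)) = x.
Reasoning: For x > 0, ln(x) is by definition the exponent p such that e^p = x. Raising e to that exponent therefore returns x: e^(ln x) = x.
So the two sides agree for every real x for which both sides are defined.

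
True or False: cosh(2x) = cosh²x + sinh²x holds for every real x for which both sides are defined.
True.

Claim: cosh(2x) = cosh²x + sinh²x.
Reasoning: cosh²x = (e^(2x) + 2 + e^(-2x))/4 and sinh²x = (e^(2x) - 2 + e^(-2x))/4. Adding gives (2e^(2x) + 2e^(-2x))/4 = (e^(2x) + e^(-2x))/2 = cosh(2x).
So the two sides agree for every real x for which both sides are defined.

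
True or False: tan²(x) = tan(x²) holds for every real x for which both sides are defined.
Claim: tan²(x) = tan(x²).
Test a specific point where both sides are defined: x = π.
LHS = tan²(x) ≈ 0.0000
RHS = tan(x²) ≈ 0.4767
Since 0.0000 ≠ 0.4767, the equation fails at this point, so it cannot hold for every real x for which both sides are defined.
tan²(x) means (tan x)², squaring the output; tan(x²) squares the input. These are different functions.

Conclusion: False.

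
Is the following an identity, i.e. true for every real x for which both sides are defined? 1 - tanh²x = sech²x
Yes, this is an identity.

Claim: 1 - tanh²x = sech²x.
Reasoning: Divide cosh²x - sinh²x = 1 through by cosh²x (never zero): 1 - tanh²x = 1/cosh²x = sech²x.
So the two sides agree for every real x for which both sides are defined.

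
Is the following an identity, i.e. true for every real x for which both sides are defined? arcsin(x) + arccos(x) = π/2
Yes, this is an identity.

Claim: arcsin(x) + arccos(x) = π/2.
Reasoning: Both sides are defined for -1 ≤ x ≤ 1. Let θ = arcsin(x), so sin θ = x and θ ∈ [-π/2, π/2]. Then cos(π/2 - θ) = sin θ = x and π/2 - θ ∈ [0, π], which is exactly the range of arccos, so arccos(x) = π/2 - θ. Adding: arcsin(x) + arccos(x) = θ + (π/2 - θ) = π/2.
So the two sides agree for every real x for which both sides are defined.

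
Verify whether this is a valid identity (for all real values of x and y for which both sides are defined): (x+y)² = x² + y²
Claim: (x+y)² = x² + y².
Test a specific point where both sides are defined: x = -2, y = 5.
LHS = (x+y)² ≈ 9.0000
RHS = x² + y² ≈ 29.0000
Since 9.0000 ≠ 29.0000, the equation fails at this point, so it cannot hold for all real values of x and y for which both sides are defined.
The correct expansion is (x+y)² = x² + 2xy + y²; the cross term 2xy is missing.

Conclusion: No, this is NOT an identity.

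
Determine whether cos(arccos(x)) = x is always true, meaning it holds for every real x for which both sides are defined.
Claim: cos(arccos(x)) = x.
Reasoning: For -1 ≤ x ≤ 1 (where arccos is defined), arccos(x) is by definition an angle whose cosine equals x. Taking the cosine of that angle returns x. (Note the other order, arccos(cos x) = x, is NOT an identity.)
So the two sides agree for every real x for which both sides are defined.

Conclusion: Yes, this is an identity.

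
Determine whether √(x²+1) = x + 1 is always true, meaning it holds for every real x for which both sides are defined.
Claim: √(x²+1) = x + 1.
Test a specific point where both sides are defined: x = -2.
LHS = √(x²+1) ≈ 2.2361
RHS = x + 1 ≈ -1.0000
Since 2.2361 ≠ -1.0000, the equation fails at this point, so it cannot hold for every real x for which both sides are defined.
(x+1)² = x² + 2x + 1 ≠ x² + 1 unless x = 0.

Conclusion: No, this is NOT an identity.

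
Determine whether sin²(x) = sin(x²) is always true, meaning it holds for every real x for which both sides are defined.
No, this is NOT an identity.

Claim: sin²(x) = sin(x²).
Test a specific point where both sides are defined: x = π/6.
LHS = sin²(x) ≈ 0.2500
RHS = sin(x²) ≈ 0.2707
Since 0.2500 ≠ 0.2707, the equation fails at this point, so it cannot hold for every real x for which both sides are defined.
sin²(x) means (sin x)², squaring the output; sin(x²) squares the input. These are different functions.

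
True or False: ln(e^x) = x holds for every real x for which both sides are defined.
True.

Claim: ln(e^x) = x.
Reasoning: ln is the inverse of the exponential: ln(e^x) asks for the exponent p with e^p = e^x, and since e^p is one-to-one that exponent is p = x.
So the two sides agree for every real x for which both sides are defined.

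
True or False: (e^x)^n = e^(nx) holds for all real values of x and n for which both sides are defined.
True.

Claim: (e^x)^n = e^(nx).
Reasoning: e^x is a positive real number, and for a positive base B and real exponent n, B^n = e^(n·ln B). With B = e^x, ln B = x, so (e^x)^n = e^(n·x).
So the two sides agree for all real values of x and n for which both sides are defined.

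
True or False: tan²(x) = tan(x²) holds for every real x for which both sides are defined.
False.

Claim: tan²(x) = tan(x²).
Test a specific point where both sides are defined: x = -π/6.
LHS = tan²(x) ≈ 0.3333
RHS = tan(x²) ≈ 0.2812
Since 0.3333 ≠ 0.2812, the equation fails at this point, so it cannot hold for every real x for which both sides are defined.
tan²(x) means (tan x)², squaring the output; tan(x²) squares the input. These are different functions.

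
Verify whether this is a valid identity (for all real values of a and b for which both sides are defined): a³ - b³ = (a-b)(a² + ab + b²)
Claim: a³ - b³ = (a-b)(a² + ab + b²).
Reasoning: Expand the right side: (a-b)(a² + ab + b²) = a³ + a²b + ab² - a²b - ab² - b³ = a³ - b³ (the middle terms cancel in pairs).
So the two sides agree for all real values of a and b for which both sides are defined.

Conclusion: Yes, this is an identity.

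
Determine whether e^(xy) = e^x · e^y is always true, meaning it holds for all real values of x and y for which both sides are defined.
No, this is NOT an identity.

Claim: e^(xy) = e^x · e^y.
Test a specific point where both sides are defined: x = -2, y = -3.
LHS = e^(xy) ≈ 403.4288
RHS = e^x · e^y ≈ 0.0067
Since 403.4288 ≠ 0.0067, the equation fails at this point, so it cannot hold for all real values of x and y for which both sides are defined.
e^x · e^y = e^(x+y), not e^(xy).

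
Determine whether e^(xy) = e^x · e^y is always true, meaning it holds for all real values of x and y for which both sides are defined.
No, this is NOT an identity.

Claim: e^(xy) = e^x · e^y.
Test a specific point where both sides are defined: x = 3/2, y = 4.
LHS = e^(xy) ≈ 403.4288
RHS = e^x · e^y ≈ 244.6919
Since 403.4288 ≠ 244.6919, the equation fails at this point, so it cannot hold for all real values of x and y for which both sides are defined.
e^x · e^y = e^(x+y), not e^(xy).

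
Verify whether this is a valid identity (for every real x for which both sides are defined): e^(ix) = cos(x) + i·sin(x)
Claim: e^(ix) = cos(x) + i·sin(x).
Reasoning: Euler's formula. Expand e^(ix) = Σ (ix)^k / k!. Since i² = -1, the even-k terms are Σ (-1)^m x^(2m)/(2m)! = cos(x) and the odd-k terms are i · Σ (-1)^m x^(2m+1)/(2m+1)! = i·sin(x).
So the two sides agree for every real x for which both sides are defined.

Conclusion: Yes, this is an identity.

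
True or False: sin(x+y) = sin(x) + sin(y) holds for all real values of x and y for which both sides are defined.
False.

Claim: sin(x+y) = sin(x) + sin(y).
Test a specific point where both sides are defined: x = -π/6, y = π/3.
LHS = sin(x+y) ≈ 0.5000
RHS = sin(x) + sin(y) ≈ 0.3660
Since 0.5000 ≠ 0.3660, the equation fails at this point, so it cannot hold for all real values of x and y for which both sides are defined.
The correct expansion is sin(x+y) = sin(x)cos(y) + cos(x)sin(y); sine is not additive.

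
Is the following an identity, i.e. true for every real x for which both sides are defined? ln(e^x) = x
Yes, this is an identity.

Claim: ln(e^x) = x.
Reasoning: ln is the inverse of the exponential: ln(e^x) asks for the exponent p with e^p = e^x, and since e^p is one-to-one that exponent is p = x.
So the two sides agree for every real x for which both sides are defined.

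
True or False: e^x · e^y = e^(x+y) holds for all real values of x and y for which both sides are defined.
True.

Claim: e^x · e^y = e^(x+y).
Reasoning: This is the law of exponents for a common base: multiplying powers adds exponents. E.g. from the series, (Σ x^j/j!)(Σ y^k/k!) = Σ_m (Σ_{j+k=m} x^j y^k/(j!k!)) = Σ_m (x+y)^m/m! by the binomial theorem.
So the two sides agree for all real values of x and y for which both sides are defined.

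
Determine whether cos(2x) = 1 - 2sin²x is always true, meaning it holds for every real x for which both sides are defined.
Claim: cos(2x) = 1 - 2sin²x.
Reasoning: cos(2x) = cos²x - sin²x. Replace cos²x by 1 - sin²x: (1 - sin²x) - sin²x = 1 - 2sin²x.
So the two sides agree for every real x for which both sides are defined.

Conclusion: Yes, this is an identity.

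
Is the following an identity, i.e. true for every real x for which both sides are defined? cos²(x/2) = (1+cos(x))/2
Claim: cos²(x/2) = (1+cos(x))/2.
Reasoning: Use cos(2θ) = 2cos²θ - 1 with θ = x/2: cos(x) = 2cos²(x/2) - 1. Solving for cos²(x/2) gives (1 + cos(x))/2.
So the two sides agree for every real x for which both sides are defined.

Conclusion: Yes, this is an identity.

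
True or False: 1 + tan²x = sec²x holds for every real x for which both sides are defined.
True.

Claim: 1 + tan²x = sec²x.
Reasoning: Start from sin²x + cos²x = 1 and divide every term by cos²x (allowed wherever tan x and sec x are defined): tan²x + 1 = 1/cos²x = sec²x.
So the two sides agree for every real x for which both sides are defined.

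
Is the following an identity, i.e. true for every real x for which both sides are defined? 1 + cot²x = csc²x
Claim: 1 + cot²x = csc²x.
Reasoning: Start from sin²x + cos²x = 1 and divide every term by sin²x (allowed wherever cot x and csc x are defined): 1 + cot²x = 1/sin²x = csc²x.
So the two sides agree for every real x for which both sides are defined.

Conclusion: Yes, this is an identity.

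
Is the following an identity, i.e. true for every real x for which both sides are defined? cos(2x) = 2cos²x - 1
Claim: cos(2x) = 2cos²x - 1.
Reasoning: cos(2x) = cos²x - sin²x. Replace sin²x by 1 - cos²x: cos²x - (1 - cos²x) = 2cos²x - 1.
So the two sides agree for every real x for which both sides are defined.

Conclusion: Yes, this is an identity.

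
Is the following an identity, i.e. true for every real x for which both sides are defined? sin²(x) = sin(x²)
No, this is NOT an identity.

Claim: sin²(x) = sin(x²).
Test a specific point where both sides are defined: x = -π/6.
LHS = sin²(x) ≈ 0.2500
RHS = sin(x²) ≈ 0.2707
Since 0.2500 ≠ 0.2707, the equation fails at this point, so it cannot hold for every real x for which both sides are defined.
sin²(x) means (sin x)², squaring the output; sin(x²) squares the input. These are different functions.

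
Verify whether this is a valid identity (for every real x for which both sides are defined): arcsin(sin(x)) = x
No, this is NOT an identity.

Claim: arcsin(sin(x)) = x.
Test a specific point where both sides are defined: x = 3π/4.
LHS = arcsin(sin(x)) ≈ 0.7854
RHS = x ≈ 2.3562
Since 0.7854 ≠ 2.3562, the equation fails at this point, so it cannot hold for every real x for which both sides are defined.
arcsin only returns values in [-π/2, π/2], so arcsin(sin(x)) = x holds only for x in that interval, not for all real x.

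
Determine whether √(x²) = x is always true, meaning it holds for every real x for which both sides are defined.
No, this is NOT an identity.

Claim: √(x²) = x.
Test a specific point where both sides are defined: x = -3.
LHS = √(x²) ≈ 3.0000
RHS = x ≈ -3.0000
Since 3.0000 ≠ -3.0000, the equation fails at this point, so it cannot hold for every real x for which both sides are defined.
√(x²) = |x|, which differs from x whenever x < 0 (both sides are defined for every real x).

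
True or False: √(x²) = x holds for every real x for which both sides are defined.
False.

Claim: √(x²) = x.
Test a specific point where both sides are defined: x = -1.
LHS = √(x²) ≈ 1.0000
RHS = x ≈ -1.0000
Since 1.0000 ≠ -1.0000, the equation fails at this point, so it cannot hold for every real x for which both sides are defined.
√(x²) = |x|, which differs from x whenever x < 0 (both sides are defined for every real x).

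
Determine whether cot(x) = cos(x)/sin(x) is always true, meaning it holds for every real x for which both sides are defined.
Yes, this is an identity.

Claim: cot(x) = cos(x)/sin(x).
Reasoning: cot(x) is defined as 1/tan(x) = 1/(sin(x)/cos(x)) = cos(x)/sin(x), wherever sin(x) ≠ 0.
So the two sides agree for every real x for which both sides are defined.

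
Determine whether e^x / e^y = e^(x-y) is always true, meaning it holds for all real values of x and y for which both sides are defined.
Claim: e^x / e^y = e^(x-y).
Reasoning: 1/e^y = e^(-y), so e^x / e^y = e^x · e^(-y) = e^(x + (-y)) = e^(x-y) by the product rule for exponents.
So the two sides agree for all real values of x and y for which both sides are defined.

Conclusion: Yes, this is an identity.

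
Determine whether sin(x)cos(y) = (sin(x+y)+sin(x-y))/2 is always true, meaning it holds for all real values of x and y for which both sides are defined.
Claim: sin(x)cos(y) = (sin(x+y)+sin(x-y))/2.
Reasoning: sin(x+y) = sin(x)cos(y) + cos(x)sin(y) and sin(x-y) = sin(x)cos(y) - cos(x)sin(y). Adding, sin(x+y) + sin(x-y) = 2sin(x)cos(y); divide by 2.
So the two sides agree for all real values of x and y for which both sides are defined.

Conclusion: Yes, this is an identity.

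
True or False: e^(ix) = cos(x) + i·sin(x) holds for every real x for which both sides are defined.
Claim: e^(ix) = cos(x) + i·sin(x).
Reasoning: Euler's formula. Expand e^(ix) = Σ (ix)^k / k!. Since i² = -1, the even-k terms are Σ (-1)^m x^(2m)/(2m)! = cos(x) and the odd-k terms are i · Σ (-1)^m x^(2m+1)/(2m+1)! = i·sin(x).
So the two sides agree for every real x for which both sides are defined.

Conclusion: True.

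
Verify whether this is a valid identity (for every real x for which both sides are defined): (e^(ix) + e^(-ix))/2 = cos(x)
Yes, this is an identity.

Claim: (e^(ix) + e^(-ix))/2 = cos(x).
Reasoning: By Euler's formula e^(ix) = cos(x) + i·sin(x) and e^(-ix) = cos(x) - i·sin(x). Adding cancels the sine terms: e^(ix) + e^(-ix) = 2cos(x); divide by 2.
So the two sides agree for every real x for which both sides are defined.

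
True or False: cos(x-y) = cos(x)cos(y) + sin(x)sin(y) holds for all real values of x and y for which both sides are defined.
Claim: cos(x-y) = cos(x)cos(y) + sin(x)sin(y).
Reasoning: Replace y by -y in cos(x+y) = cos(x)cos(y) - sin(x)sin(y) and use cos(-y) = cos(y), sin(-y) = -sin(y): cos(x-y) = cos(x)cos(y) + sin(x)sin(y).
So the two sides agree for all real values of x and y for which both sides are defined.

Conclusion: True.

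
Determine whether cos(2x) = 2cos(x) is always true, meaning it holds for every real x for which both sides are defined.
No, this is NOT an identity.

Claim: cos(2x) = 2cos(x).
Test a specific point where both sides are defined: x = 2π/3.
LHS = cos(2x) ≈ -0.5000
RHS = 2cos(x) ≈ -1.0000
Since -0.5000 ≠ -1.0000, the equation fails at this point, so it cannot hold for every real x for which both sides are defined.
The correct double-angle formula is cos(2x) = cos²x - sin²x.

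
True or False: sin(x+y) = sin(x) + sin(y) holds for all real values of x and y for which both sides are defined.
False.

Claim: sin(x+y) = sin(x) + sin(y).
Test a specific point where both sides are defined: x = -π/4, y = -π/2.
LHS = sin(x+y) ≈ -0.7071
RHS = sin(x) + sin(y) ≈ -1.7071
Since -0.7071 ≠ -1.7071, the equation fails at this point, so it cannot hold for all real values of x and y for which both sides are defined.
The correct expansion is sin(x+y) = sin(x)cos(y) + cos(x)sin(y); sine is not additive.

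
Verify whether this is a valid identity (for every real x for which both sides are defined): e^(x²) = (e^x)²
Claim: e^(x²) = (e^x)².
Test a specific point where both sides are defined: x = 3.
LHS = e^(x²) ≈ 8103.0839
RHS = (e^x)² ≈ 403.4288
Since 8103.0839 ≠ 403.4288, the equation fails at this point, so it cannot hold for every real x for which both sides are defined.
(e^x)² = e^(2x), and 2x ≠ x² in general.

Conclusion: No, this is NOT an identity.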